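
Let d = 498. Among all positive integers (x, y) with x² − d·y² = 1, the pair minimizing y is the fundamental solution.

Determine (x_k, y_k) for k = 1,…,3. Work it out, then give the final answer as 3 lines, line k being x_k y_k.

179777 8056
64639539457 2896567024
23241404969742401 1041472259739240

√498 = [22; 3,6,22,6,3,44, …], period ℓ=6 (even) → k=5
step 0: (22, 1)  from 22·(1,0) + (0,1)
step 1: (67, 3)  from 3·(22,1) + (1,0)
…
step 4: (56794, 2545)  from 6·(9395,421) + (424,19)
step 5: (179777, 8056)  from 3·(56794,2545) + (9395,421)
→ (179777, 8056).  Check: 179777²=32319769729, 498·8056²=32319769728, difference 1.
(x_2, y_2) = (179777·179777 + 498·8056·8056, 179777·8056 + 8056·179777) = (64639539457, 2896567024)
(x_3, y_3) = (179777·64639539457 + 498·8056·2896567024, 179777·2896567024 + 8056·64639539457) = (23241404969742401, 1041472259739240)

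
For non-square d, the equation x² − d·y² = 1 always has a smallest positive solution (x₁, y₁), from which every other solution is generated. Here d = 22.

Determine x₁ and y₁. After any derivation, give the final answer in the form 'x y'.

197 42

√22 = [4; 1,2,4,2,1,8, …], period ℓ=6 (even) → k=5
i=0: a=4 ⇒ p=4, q=1
…
i=2: a=2 ⇒ p=14, q=3
…
i=4: a=2 ⇒ p=136, q=29
i=5: a=1 ⇒ p=197, q=42
fundamental: x₁=197, y₁=42  (since 38809 − 22·1764 = 1)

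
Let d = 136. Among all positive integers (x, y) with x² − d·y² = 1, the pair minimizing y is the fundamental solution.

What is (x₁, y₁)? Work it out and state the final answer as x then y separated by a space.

35 3

[11; 1,1,1,22] for √136; ℓ=4 ⇒ convergent index 3
i=0: a=11 ⇒ p=11, q=1
…
i=2: a=1 ⇒ p=23, q=2
i=3: a=1 ⇒ p=35, q=3
→ (35, 3).  Check: 35²=1225, 136·3²=1224, difference 1.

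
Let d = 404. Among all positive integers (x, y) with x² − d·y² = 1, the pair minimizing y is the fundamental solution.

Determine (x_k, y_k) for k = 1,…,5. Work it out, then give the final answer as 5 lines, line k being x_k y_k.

201 10
80801 4020
32481801 1616030
13057603201 649640040
5249124005001 261153680050

[20; 10,40] for √404; ℓ=2 ⇒ convergent index 1
step 0: (20, 1)  from 20·(1,0) + (0,1)
step 1: (201, 10)  from 10·(20,1) + (1,0)
→ (201, 10).  Check: 201²=40401, 404·10²=40400, difference 1.
(201+10√404)^2 = 80801 + 4020√404
(201+10√404)^3 = 32481801 + 1616030√404
(201+10√404)^4 = 13057603201 + 649640040√404
(201+10√404)^5 = 5249124005001 + 261153680050√404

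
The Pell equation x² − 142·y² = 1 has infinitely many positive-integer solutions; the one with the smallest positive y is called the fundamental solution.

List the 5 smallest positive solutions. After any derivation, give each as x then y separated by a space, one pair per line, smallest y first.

√142 → a₀=11, period (1,10,1,22); ℓ=4 even so k=3
step 0: (11, 1)  from 11·(1,0) + (0,1)
step 1: (12, 1)  from 1·(11,1) + (1,0)
step 2: (131, 11)  from 10·(12,1) + (11,1)
step 3: (143, 12)  from 1·(131,11) + (12,1)
→ (143, 12).  Check: 143²=20449, 142·12²=20448, difference 1.
(x_2, y_2) = (143·143 + 142·12·12, 143·12 + 12·143) = (40897, 3432)
(x_3, y_3) = (143·40897 + 142·12·3432, 143·3432 + 12·40897) = (11696399, 981540)
(x_4, y_4) = (143·11696399 + 142·12·981540, 143·981540 + 12·11696399) = (3345129217, 280717008)
(x_5, y_5) = (143·3345129217 + 142·12·280717008, 143·280717008 + 12·3345129217) = (956695259663, 80284082748)

143 12
40897 3432
11696399 981540
3345129217 280717008
956695259663 80284082748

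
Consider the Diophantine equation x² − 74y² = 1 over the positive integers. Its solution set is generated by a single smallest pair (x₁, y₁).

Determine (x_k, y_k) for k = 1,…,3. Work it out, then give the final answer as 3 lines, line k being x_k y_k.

3699 430
27365201 3181140
202447753299 23534073290

d=74: √d = [8; 1,1,1,1,16] (ℓ=5, odd), read p_9/q_9
i=0: a=8 ⇒ p=8, q=1
i=1: a=1 ⇒ p=9, q=1
…
i=7: a=1 ⇒ p=1471, q=171
i=8: a=1 ⇒ p=2228, q=259
i=9: a=1 ⇒ p=3699, q=430
→ (3699, 430).  Check: 3699²=13682601, 74·430²=13682600, difference 1.
n=2: (3699,430)∘(3699,430) = (3699·3699+74·430·430, 3699·430+430·3699) = (27365201,3181140)
n=3: (27365201,3181140)∘(3699,430) = (3699·27365201+74·430·3181140, 3699·3181140+430·27365201) = (202447753299,23534073290)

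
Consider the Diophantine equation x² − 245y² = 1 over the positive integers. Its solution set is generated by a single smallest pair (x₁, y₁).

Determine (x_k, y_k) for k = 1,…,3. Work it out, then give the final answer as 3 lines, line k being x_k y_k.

√245 = [15; 1,1,1,7,6,7,1,1,1,30, …], period ℓ=10 (even) → k=9
i=0: a=15 ⇒ p=15, q=1
…
i=2: a=1 ⇒ p=31, q=2
i=3: a=1 ⇒ p=47, q=3
i=4: a=7 ⇒ p=360, q=23
…
i=6: a=7 ⇒ p=15809, q=1010
…
i=8: a=1 ⇒ p=33825, q=2161
i=9: a=1 ⇒ p=51841, q=3312
fundamental: x₁=51841, y₁=3312  (since 2687489281 − 245·10969344 = 1)
n=2: (51841,3312)∘(51841,3312) = (51841·51841+245·3312·3312, 51841·3312+3312·51841) = (5374978561,343394784)
n=3: (5374978561,343394784)∘(51841,3312) = (51841·5374978561+245·3312·343394784, 51841·343394784+3312·5374978561) = (557288527109761,35603857991376)

51841 3312
5374978561 343394784
557288527109761 35603857991376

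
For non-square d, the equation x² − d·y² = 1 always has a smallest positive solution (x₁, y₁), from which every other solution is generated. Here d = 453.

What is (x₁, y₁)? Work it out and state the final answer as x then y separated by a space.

1653751 77700

d=453: √d = [21; 3,1,1,10,14,10,1,1,3,42] (ℓ=10, even), read p_9/q_9
a_0=21:  p_0=21·1+0=21,  q_0=21·0+1=1
a_1=3:  p_1=3·21+1=64,  q_1=3·1+0=3
…
a_3=1:  p_3=1·85+64=149,  q_3=1·4+3=7
…
a_8=1:  p_8=1·245764+223565=469329,  q_8=1·11547+10504=22051
a_9=3:  p_9=3·469329+245764=1653751,  q_9=3·22051+11547=77700
fundamental: x₁=1653751, y₁=77700  (since 2734892370001 − 453·6037290000 = 1)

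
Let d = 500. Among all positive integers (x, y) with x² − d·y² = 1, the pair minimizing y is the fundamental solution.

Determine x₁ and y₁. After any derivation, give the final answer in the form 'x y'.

√500 → a₀=22, period (2,1,3,2,1,…,1,2,44); ℓ=14 even so k=13
i=0: a=22 ⇒ p=22, q=1
…
i=2: a=1 ⇒ p=67, q=3
i=3: a=3 ⇒ p=246, q=11
…
i=9: a=1 ⇒ p=30254, q=1353
…
i=12: a=1 ⇒ p=335522, q=15005
i=13: a=2 ⇒ p=930249, q=41602
fundamental: x₁=930249, y₁=41602  (since 865363202001 − 500·1730726404 = 1)

930249 41602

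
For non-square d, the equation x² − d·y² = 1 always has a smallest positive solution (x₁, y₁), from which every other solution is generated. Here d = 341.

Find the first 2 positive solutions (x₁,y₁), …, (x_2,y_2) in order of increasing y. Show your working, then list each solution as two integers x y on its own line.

√341 → a₀=18, period (2,6,1,8,2,…,6,2,36); ℓ=14 even so k=13
a_0=18:  p_0=18·1+0=18,  q_0=18·0+1=1
a_1=2:  p_1=2·18+1=37,  q_1=2·1+0=2
…
a_8=1:  p_8=1·20479+7645=28124,  q_8=1·1109+414=1523
a_9=2:  p_9=2·28124+20479=76727,  q_9=2·1523+1109=4155
…
a_12=6:  p_12=6·718667+641940=4953942,  q_12=6·38918+34763=268271
a_13=2:  p_13=2·4953942+718667=10626551,  q_13=2·268271+38918=575460
→ (10626551, 575460).  Check: 10626551²=112923586155601, 341·575460²=112923586155600, difference 1.
(10626551+575460√341)^2 = 225847172311201 + 12230310076920√341

10626551 575460
225847172311201 12230310076920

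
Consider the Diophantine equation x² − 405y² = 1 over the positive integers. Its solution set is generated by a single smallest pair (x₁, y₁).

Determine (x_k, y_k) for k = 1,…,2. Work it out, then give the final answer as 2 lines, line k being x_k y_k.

161 8
51841 2576

√405 = [20; 8,40, …], period ℓ=2 (even) → k=1
i=0: a=20 ⇒ p=20, q=1
i=1: a=8 ⇒ p=161, q=8
→ (161, 8).  Check: 161²=25921, 405·8²=25920, difference 1.
k=2:  x_2 = 161·161+405·8·8 = 51841,  y_2 = 161·8+8·161 = 2576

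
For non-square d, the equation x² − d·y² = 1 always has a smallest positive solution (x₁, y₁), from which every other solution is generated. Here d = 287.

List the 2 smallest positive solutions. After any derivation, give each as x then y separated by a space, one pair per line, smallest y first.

√287 → a₀=16, period (1,15,1,32); ℓ=4 even so k=3
step 0: (16, 1)  from 16·(1,0) + (0,1)
step 1: (17, 1)  from 1·(16,1) + (1,0)
step 2: (271, 16)  from 15·(17,1) + (16,1)
step 3: (288, 17)  from 1·(271,16) + (17,1)
fundamental: x₁=288, y₁=17  (since 82944 − 287·289 = 1)
n=2: (288,17)∘(288,17) = (288·288+287·17·17, 288·17+17·288) = (165887,9792)

288 17
165887 9792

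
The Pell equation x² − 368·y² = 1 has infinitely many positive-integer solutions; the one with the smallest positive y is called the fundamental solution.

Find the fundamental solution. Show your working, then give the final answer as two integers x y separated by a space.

√368 = [19; 5,2,5,38, …], period ℓ=4 (even) → k=3
i=0: a=19 ⇒ p=19, q=1
i=1: a=5 ⇒ p=96, q=5
i=2: a=2 ⇒ p=211, q=11
i=3: a=5 ⇒ p=1151, q=60
(x₁, y₁) = (1151, 60);  1151² − 368·60² = 1 ✓

1151 60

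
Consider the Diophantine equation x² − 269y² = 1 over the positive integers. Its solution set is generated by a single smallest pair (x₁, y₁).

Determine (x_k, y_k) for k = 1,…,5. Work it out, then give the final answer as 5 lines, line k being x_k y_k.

[16; 2,2,32] for √269; ℓ=3 ⇒ convergent index 5
i=0: a=16 ⇒ p=16, q=1
…
i=2: a=2 ⇒ p=82, q=5
i=3: a=32 ⇒ p=2657, q=162
i=4: a=2 ⇒ p=5396, q=329
i=5: a=2 ⇒ p=13449, q=820
fundamental: x₁=13449, y₁=820  (since 180875601 − 269·672400 = 1)
(x_2, y_2) = (13449·13449 + 269·820·820, 13449·820 + 820·13449) = (361751201, 22056360)
(x_3, y_3) = (13449·361751201 + 269·820·22056360, 13449·22056360 + 820·361751201) = (9730383791049, 593271970460)
(x_4, y_4) = (13449·9730383791049 + 269·820·593271970460, 13449·593271970460 + 820·9730383791049) = (261727862849884801, 15957829439376720)
(x_5, y_5) = (13449·261727862849884801 + 269·820·15957829439376720, 13449·15957829439376720 + 820·261727862849884801) = (7039956045205817586249, 429233695667083044100)

13449 820
361751201 22056360
9730383791049 593271970460
261727862849884801 15957829439376720
7039956045205817586249 429233695667083044100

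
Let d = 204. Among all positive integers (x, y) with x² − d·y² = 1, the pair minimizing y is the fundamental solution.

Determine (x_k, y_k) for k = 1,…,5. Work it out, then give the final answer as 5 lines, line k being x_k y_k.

4999 350
49980001 3499300
499700044999 34986001050
4996000999920001 349790034998600
49950017497500124999 3497200734930001750

√204 → a₀=14, period (3,1,1,6,1,1,3,28); ℓ=8 even so k=7
k=0  a_k=14  p_k/q_k = 14/1
k=1  a_k=3  p_k/q_k = 43/3
…
k=3  a_k=1  p_k/q_k = 100/7
k=4  a_k=6  p_k/q_k = 657/46
…
k=6  a_k=1  p_k/q_k = 1414/99
k=7  a_k=3  p_k/q_k = 4999/350
→ (4999, 350).  Check: 4999²=24990001, 204·350²=24990000, difference 1.
n=2: (4999,350)∘(4999,350) = (4999·4999+204·350·350, 4999·350+350·4999) = (49980001,3499300)
n=3: (49980001,3499300)∘(4999,350) = (4999·49980001+204·350·3499300, 4999·3499300+350·49980001) = (499700044999,34986001050)
n=4: (499700044999,34986001050)∘(4999,350) = (4999·499700044999+204·350·34986001050, 4999·34986001050+350·499700044999) = (4996000999920001,349790034998600)
n=5: (4996000999920001,349790034998600)∘(4999,350) = (4999·4996000999920001+204·350·349790034998600, 4999·349790034998600+350·4996000999920001) = (49950017497500124999,3497200734930001750)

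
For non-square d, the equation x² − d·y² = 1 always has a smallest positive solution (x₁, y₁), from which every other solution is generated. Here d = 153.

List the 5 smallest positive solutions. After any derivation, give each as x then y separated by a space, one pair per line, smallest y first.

√153 → a₀=12, period (2,1,2,2,2,1,2,24); ℓ=8 even so k=7
i=0: a=12 ⇒ p=12, q=1
i=1: a=2 ⇒ p=25, q=2
i=2: a=1 ⇒ p=37, q=3
…
i=6: a=1 ⇒ p=804, q=65
i=7: a=2 ⇒ p=2177, q=176
→ (2177, 176).  Check: 2177²=4739329, 153·176²=4739328, difference 1.
(2177+176√153)^2 = 9478657 + 766304√153
(2177+176√153)^3 = 41270070401 + 3336487440√153
(2177+176√153)^4 = 179689877047297 + 14527065547456√153
(2177+176√153)^5 = 782369683393860737 + 63250840057135984√153

2177 176
9478657 766304
41270070401 3336487440
179689877047297 14527065547456
782369683393860737 63250840057135984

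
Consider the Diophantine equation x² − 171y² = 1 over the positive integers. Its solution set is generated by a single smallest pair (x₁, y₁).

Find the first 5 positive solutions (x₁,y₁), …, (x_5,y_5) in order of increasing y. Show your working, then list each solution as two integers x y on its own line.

√171 = [13; 13,26, …], period ℓ=2 (even) → k=1
i=0: a=13 ⇒ p=13, q=1
i=1: a=13 ⇒ p=170, q=13
fundamental: x₁=170, y₁=13  (since 28900 − 171·169 = 1)
k=2:  x_2 = 170·170+171·13·13 = 57799,  y_2 = 170·13+13·170 = 4420
k=3:  x_3 = 170·57799+171·13·4420 = 19651490,  y_3 = 170·4420+13·57799 = 1502787
k=4:  x_4 = 170·19651490+171·13·1502787 = 6681448801,  y_4 = 170·1502787+13·19651490 = 510943160
k=5:  x_5 = 170·6681448801+171·13·510943160 = 2271672940850,  y_5 = 170·510943160+13·6681448801 = 173719171613

170 13
57799 4420
19651490 1502787
6681448801 510943160
2271672940850 173719171613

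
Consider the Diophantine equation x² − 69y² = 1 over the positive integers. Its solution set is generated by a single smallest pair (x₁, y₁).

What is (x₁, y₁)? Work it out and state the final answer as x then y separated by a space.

d=69: √d = [8; 3,3,1,4,1,3,3,16] (ℓ=8, even), read p_7/q_7
step 0: (8, 1)  from 8·(1,0) + (0,1)
…
step 3: (108, 13)  from 1·(83,10) + (25,3)
…
step 5: (623, 75)  from 1·(515,62) + (108,13)
step 6: (2384, 287)  from 3·(623,75) + (515,62)
step 7: (7775, 936)  from 3·(2384,287) + (623,75)
(x₁, y₁) = (7775, 936);  7775² − 69·936² = 1 ✓

7775 936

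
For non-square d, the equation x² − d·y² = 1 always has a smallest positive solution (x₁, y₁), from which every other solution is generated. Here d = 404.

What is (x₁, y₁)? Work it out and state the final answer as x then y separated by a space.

√404 = [20; 10,40, …], period ℓ=2 (even) → k=1
a_0=20:  p_0=20·1+0=20,  q_0=20·0+1=1
a_1=10:  p_1=10·20+1=201,  q_1=10·1+0=10
fundamental: x₁=201, y₁=10  (since 40401 − 404·100 = 1)

201 10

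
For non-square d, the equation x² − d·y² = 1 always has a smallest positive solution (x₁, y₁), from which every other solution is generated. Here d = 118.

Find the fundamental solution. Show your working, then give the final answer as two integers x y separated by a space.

306917 28254

√118 → a₀=10, period (1,6,3,2,10,2,3,6,1,20); ℓ=10 even so k=9
i=0: a=10 ⇒ p=10, q=1
…
i=6: a=2 ⇒ p=12112, q=1115
i=7: a=3 ⇒ p=42115, q=3877
i=8: a=6 ⇒ p=264802, q=24377
i=9: a=1 ⇒ p=306917, q=28254
→ (306917, 28254).  Check: 306917²=94198044889, 118·28254²=94198044888, difference 1.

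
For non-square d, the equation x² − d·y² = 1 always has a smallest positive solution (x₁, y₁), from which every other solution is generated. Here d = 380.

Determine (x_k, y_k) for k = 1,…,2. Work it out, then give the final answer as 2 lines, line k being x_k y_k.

√380 = [19; 2,38, …], period ℓ=2 (even) → k=1
k=0  a_k=19  p_k/q_k = 19/1
k=1  a_k=2  p_k/q_k = 39/2
fundamental: x₁=39, y₁=2  (since 1521 − 380·4 = 1)
k=2:  x_2 = 39·39+380·2·2 = 3041,  y_2 = 39·2+2·39 = 156

39 2
3041 156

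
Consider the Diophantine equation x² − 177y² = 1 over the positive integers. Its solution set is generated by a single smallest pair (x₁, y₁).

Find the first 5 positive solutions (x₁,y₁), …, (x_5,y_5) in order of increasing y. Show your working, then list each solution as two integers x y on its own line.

d=177: √d = [13; 3,3,2,8,2,3,3,26] (ℓ=8, even), read p_7/q_7
step 0: (13, 1)  from 13·(1,0) + (0,1)
…
step 3: (306, 23)  from 2·(133,10) + (40,3)
…
step 5: (5468, 411)  from 2·(2581,194) + (306,23)
step 6: (18985, 1427)  from 3·(5468,411) + (2581,194)
step 7: (62423, 4692)  from 3·(18985,1427) + (5468,411)
fundamental: x₁=62423, y₁=4692  (since 3896630929 − 177·22014864 = 1)
(62423+4692√177)^2 = 7793261857 + 585777432√177
(62423+4692√177)^3 = 972957569736599 + 73131969270780√177
(62423+4692√177)^4 = 121469860743542176897 + 9130233834994022448√177
(62423+4692√177)^5 = 15165026233415309047146263 + 1139873173290531757272228√177

62423 4692
7793261857 585777432
972957569736599 73131969270780
121469860743542176897 9130233834994022448
15165026233415309047146263 1139873173290531757272228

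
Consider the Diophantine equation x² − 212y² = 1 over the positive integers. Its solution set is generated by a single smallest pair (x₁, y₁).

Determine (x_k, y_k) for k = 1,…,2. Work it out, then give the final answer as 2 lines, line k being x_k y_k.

66249 4550
8777860001 602865900

√212 = [14; 1,1,3,1,1,…,1,1,28, …], period ℓ=14 (even) → k=13
k=0  a_k=14  p_k/q_k = 14/1
…
k=2  a_k=1  p_k/q_k = 29/2
k=3  a_k=3  p_k/q_k = 102/7
k=4  a_k=1  p_k/q_k = 131/9
…
k=9  a_k=1  p_k/q_k = 5198/357
…
k=11  a_k=3  p_k/q_k = 29135/2001
k=12  a_k=1  p_k/q_k = 37114/2549
k=13  a_k=1  p_k/q_k = 66249/4550
fundamental: x₁=66249, y₁=4550  (since 4388930001 − 212·20702500 = 1)
k=2:  x_2 = 66249·66249+212·4550·4550 = 8777860001,  y_2 = 66249·4550+4550·66249 = 602865900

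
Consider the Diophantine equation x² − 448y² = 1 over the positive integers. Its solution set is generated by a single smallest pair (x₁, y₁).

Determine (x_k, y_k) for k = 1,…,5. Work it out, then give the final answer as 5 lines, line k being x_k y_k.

√448 = [21; 6,42, …], period ℓ=2 (even) → k=1
a_0=21:  p_0=21·1+0=21,  q_0=21·0+1=1
a_1=6:  p_1=6·21+1=127,  q_1=6·1+0=6
fundamental: x₁=127, y₁=6  (since 16129 − 448·36 = 1)
n=2: (127,6)∘(127,6) = (127·127+448·6·6, 127·6+6·127) = (32257,1524)
n=3: (32257,1524)∘(127,6) = (127·32257+448·6·1524, 127·1524+6·32257) = (8193151,387090)
n=4: (8193151,387090)∘(127,6) = (127·8193151+448·6·387090, 127·387090+6·8193151) = (2081028097,98319336)
n=5: (2081028097,98319336)∘(127,6) = (127·2081028097+448·6·98319336, 127·98319336+6·2081028097) = (528572943487,24972724254)

127 6
32257 1524
8193151 387090
2081028097 98319336
528572943487 24972724254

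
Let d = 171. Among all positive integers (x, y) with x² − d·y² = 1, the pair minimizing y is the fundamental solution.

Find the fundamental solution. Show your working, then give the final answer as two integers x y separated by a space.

[13; 13,26] for √171; ℓ=2 ⇒ convergent index 1
k=0  a_k=13  p_k/q_k = 13/1
k=1  a_k=13  p_k/q_k = 170/13
(x₁, y₁) = (170, 13);  170² − 171·13² = 1 ✓

170 13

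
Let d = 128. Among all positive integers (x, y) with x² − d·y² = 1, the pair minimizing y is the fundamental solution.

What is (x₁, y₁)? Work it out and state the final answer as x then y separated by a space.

√128 = [11; 3,5,3,22, …], period ℓ=4 (even) → k=3
a_0=11:  p_0=11·1+0=11,  q_0=11·0+1=1
a_1=3:  p_1=3·11+1=34,  q_1=3·1+0=3
a_2=5:  p_2=5·34+11=181,  q_2=5·3+1=16
a_3=3:  p_3=3·181+34=577,  q_3=3·16+3=51
(x₁, y₁) = (577, 51);  577² − 128·51² = 1 ✓

577 51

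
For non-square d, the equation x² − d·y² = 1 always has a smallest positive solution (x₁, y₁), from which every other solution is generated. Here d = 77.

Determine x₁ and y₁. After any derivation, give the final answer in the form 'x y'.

351 40

[8; 1,3,2,3,1,16] for √77; ℓ=6 ⇒ convergent index 5
a_0=8:  p_0=8·1+0=8,  q_0=8·0+1=1
…
a_4=3:  p_4=3·79+35=272,  q_4=3·9+4=31
a_5=1:  p_5=1·272+79=351,  q_5=1·31+9=40
→ (351, 40).  Check: 351²=123201, 77·40²=123200, difference 1.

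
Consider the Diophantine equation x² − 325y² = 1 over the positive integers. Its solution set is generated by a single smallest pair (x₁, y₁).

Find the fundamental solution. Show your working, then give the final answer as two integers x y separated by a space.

√325 = [18; 36, …], period ℓ=1 (odd) → k=1
i=0: a=18 ⇒ p=18, q=1
i=1: a=36 ⇒ p=649, q=36
→ (649, 36).  Check: 649²=421201, 325·36²=421200, difference 1.

649 36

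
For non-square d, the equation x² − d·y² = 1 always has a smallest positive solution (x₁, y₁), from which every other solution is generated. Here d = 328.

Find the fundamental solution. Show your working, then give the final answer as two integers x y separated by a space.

163 9

√328 = [18; 9,36, …], period ℓ=2 (even) → k=1
i=0: a=18 ⇒ p=18, q=1
i=1: a=9 ⇒ p=163, q=9
fundamental: x₁=163, y₁=9  (since 26569 − 328·81 = 1)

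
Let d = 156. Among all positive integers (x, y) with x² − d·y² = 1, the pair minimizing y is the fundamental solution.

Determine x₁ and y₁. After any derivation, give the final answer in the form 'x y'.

25 2

√156 = [12; 2,24, …], period ℓ=2 (even) → k=1
k=0  a_k=12  p_k/q_k = 12/1
k=1  a_k=2  p_k/q_k = 25/2
(x₁, y₁) = (25, 2);  25² − 156·2² = 1 ✓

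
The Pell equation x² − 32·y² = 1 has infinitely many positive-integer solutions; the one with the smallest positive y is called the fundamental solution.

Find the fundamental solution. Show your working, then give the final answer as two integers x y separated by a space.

√32 = [5; 1,1,1,10, …], period ℓ=4 (even) → k=3
a_0=5:  p_0=5·1+0=5,  q_0=5·0+1=1
a_1=1:  p_1=1·5+1=6,  q_1=1·1+0=1
a_2=1:  p_2=1·6+5=11,  q_2=1·1+1=2
a_3=1:  p_3=1·11+6=17,  q_3=1·2+1=3
(x₁, y₁) = (17, 3);  17² − 32·3² = 1 ✓

17 3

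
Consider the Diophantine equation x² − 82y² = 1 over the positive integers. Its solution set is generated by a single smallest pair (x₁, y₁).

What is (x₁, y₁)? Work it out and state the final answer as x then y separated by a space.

d=82: √d = [9; 18] (ℓ=1, odd), read p_1/q_1
k=0  a_k=9  p_k/q_k = 9/1
k=1  a_k=18  p_k/q_k = 163/18
(x₁, y₁) = (163, 18);  163² − 82·18² = 1 ✓

163 18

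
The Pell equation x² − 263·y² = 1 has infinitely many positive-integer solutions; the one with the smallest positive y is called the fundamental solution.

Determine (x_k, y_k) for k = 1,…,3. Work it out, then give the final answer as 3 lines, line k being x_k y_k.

√263 → a₀=16, period (4,1,1,1,1,15,1,1,1,1,4,32); ℓ=12 even so k=11
step 0: (16, 1)  from 16·(1,0) + (0,1)
step 1: (65, 4)  from 4·(16,1) + (1,0)
…
step 3: (146, 9)  from 1·(81,5) + (65,4)
step 4: (227, 14)  from 1·(146,9) + (81,5)
step 5: (373, 23)  from 1·(227,14) + (146,9)
step 6: (5822, 359)  from 15·(373,23) + (227,14)
step 7: (6195, 382)  from 1·(5822,359) + (373,23)
step 8: (12017, 741)  from 1·(6195,382) + (5822,359)
step 9: (18212, 1123)  from 1·(12017,741) + (6195,382)
step 10: (30229, 1864)  from 1·(18212,1123) + (12017,741)
step 11: (139128, 8579)  from 4·(30229,1864) + (18212,1123)
→ (139128, 8579).  Check: 139128²=19356600384, 263·8579²=19356600383, difference 1.
k=2:  x_2 = 139128·139128+263·8579·8579 = 38713200767,  y_2 = 139128·8579+8579·139128 = 2387158224
k=3:  x_3 = 139128·38713200767+263·8579·2387158224 = 10772180392483224,  y_3 = 139128·2387158224+8579·38713200767 = 664241098768765

139128 8579
38713200767 2387158224
10772180392483224 664241098768765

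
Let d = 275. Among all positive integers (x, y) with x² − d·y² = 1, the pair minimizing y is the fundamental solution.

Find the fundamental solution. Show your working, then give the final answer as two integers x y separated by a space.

199 12

d=275: √d = [16; 1,1,2,1,1,32] (ℓ=6, even), read p_5/q_5
k=0  a_k=16  p_k/q_k = 16/1
k=1  a_k=1  p_k/q_k = 17/1
k=2  a_k=1  p_k/q_k = 33/2
…
k=4  a_k=1  p_k/q_k = 116/7
k=5  a_k=1  p_k/q_k = 199/12
(x₁, y₁) = (199, 12);  199² − 275·12² = 1 ✓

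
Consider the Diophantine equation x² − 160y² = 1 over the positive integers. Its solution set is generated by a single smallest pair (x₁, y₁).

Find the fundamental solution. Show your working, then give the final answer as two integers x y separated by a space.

[12; 1,1,1,5,1,1,1,24] for √160; ℓ=8 ⇒ convergent index 7
a_0=12:  p_0=12·1+0=12,  q_0=12·0+1=1
…
a_2=1:  p_2=1·13+12=25,  q_2=1·1+1=2
…
a_5=1:  p_5=1·215+38=253,  q_5=1·17+3=20
a_6=1:  p_6=1·253+215=468,  q_6=1·20+17=37
a_7=1:  p_7=1·468+253=721,  q_7=1·37+20=57
fundamental: x₁=721, y₁=57  (since 519841 − 160·3249 = 1)

721 57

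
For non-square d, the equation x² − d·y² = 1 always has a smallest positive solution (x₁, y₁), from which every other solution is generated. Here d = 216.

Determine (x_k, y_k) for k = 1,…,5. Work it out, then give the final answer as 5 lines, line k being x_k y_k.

[14; 1,2,3,2,1,28] for √216; ℓ=6 ⇒ convergent index 5
a_0=14:  p_0=14·1+0=14,  q_0=14·0+1=1
…
a_2=2:  p_2=2·15+14=44,  q_2=2·1+1=3
…
a_4=2:  p_4=2·147+44=338,  q_4=2·10+3=23
a_5=1:  p_5=1·338+147=485,  q_5=1·23+10=33
→ (485, 33).  Check: 485²=235225, 216·33²=235224, difference 1.
(x_2, y_2) = (485·485 + 216·33·33, 485·33 + 33·485) = (470449, 32010)
(x_3, y_3) = (485·470449 + 216·33·32010, 485·32010 + 33·470449) = (456335045, 31049667)
(x_4, y_4) = (485·456335045 + 216·33·31049667, 485·31049667 + 33·456335045) = (442644523201, 30118144980)
(x_5, y_5) = (485·442644523201 + 216·33·30118144980, 485·30118144980 + 33·442644523201) = (429364731169925, 29214569580933)

485 33
470449 32010
456335045 31049667
442644523201 30118144980
429364731169925 29214569580933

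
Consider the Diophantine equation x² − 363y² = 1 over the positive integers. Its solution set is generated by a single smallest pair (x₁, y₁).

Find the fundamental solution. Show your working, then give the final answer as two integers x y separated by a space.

362 19

[19; 19,38] for √363; ℓ=2 ⇒ convergent index 1
step 0: (19, 1)  from 19·(1,0) + (0,1)
step 1: (362, 19)  from 19·(19,1) + (1,0)
(x₁, y₁) = (362, 19);  362² − 363·19² = 1 ✓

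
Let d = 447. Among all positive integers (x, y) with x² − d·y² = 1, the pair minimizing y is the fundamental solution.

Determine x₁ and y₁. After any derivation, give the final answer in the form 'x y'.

148 7

√447 → a₀=21, period (7,42); ℓ=2 even so k=1
a_0=21:  p_0=21·1+0=21,  q_0=21·0+1=1
a_1=7:  p_1=7·21+1=148,  q_1=7·1+0=7
→ (148, 7).  Check: 148²=21904, 447·7²=21903, difference 1.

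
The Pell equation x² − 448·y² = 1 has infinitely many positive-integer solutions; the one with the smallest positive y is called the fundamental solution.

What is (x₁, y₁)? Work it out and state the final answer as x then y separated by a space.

127 6

d=448: √d = [21; 6,42] (ℓ=2, even), read p_1/q_1
step 0: (21, 1)  from 21·(1,0) + (0,1)
step 1: (127, 6)  from 6·(21,1) + (1,0)
→ (127, 6).  Check: 127²=16129, 448·6²=16128, difference 1.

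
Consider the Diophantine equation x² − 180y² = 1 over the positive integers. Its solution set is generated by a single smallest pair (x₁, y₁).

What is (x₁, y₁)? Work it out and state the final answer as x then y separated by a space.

√180 → a₀=13, period (2,2,2,26); ℓ=4 even so k=3
i=0: a=13 ⇒ p=13, q=1
i=1: a=2 ⇒ p=27, q=2
i=2: a=2 ⇒ p=67, q=5
i=3: a=2 ⇒ p=161, q=12
→ (161, 12).  Check: 161²=25921, 180·12²=25920, difference 1.

161 12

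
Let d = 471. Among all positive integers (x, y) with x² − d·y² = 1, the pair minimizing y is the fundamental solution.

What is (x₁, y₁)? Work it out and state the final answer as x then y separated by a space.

7838695 361188

√471 = [21; 1,2,2,1,3,…,2,1,42, …], period ℓ=14 (even) → k=13
i=0: a=21 ⇒ p=21, q=1
…
i=3: a=2 ⇒ p=152, q=7
i=4: a=1 ⇒ p=217, q=10
…
i=8: a=4 ⇒ p=198665, q=9154
i=9: a=3 ⇒ p=644804, q=29711
i=10: a=1 ⇒ p=843469, q=38865
i=11: a=2 ⇒ p=2331742, q=107441
i=12: a=2 ⇒ p=5506953, q=253747
i=13: a=1 ⇒ p=7838695, q=361188
fundamental: x₁=7838695, y₁=361188  (since 61445139303025 − 471·130456771344 = 1)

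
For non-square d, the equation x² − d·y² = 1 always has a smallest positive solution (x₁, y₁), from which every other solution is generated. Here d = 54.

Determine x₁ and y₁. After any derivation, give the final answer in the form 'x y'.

d=54: √d = [7; 2,1,6,1,2,14] (ℓ=6, even), read p_5/q_5
i=0: a=7 ⇒ p=7, q=1
…
i=2: a=1 ⇒ p=22, q=3
i=3: a=6 ⇒ p=147, q=20
i=4: a=1 ⇒ p=169, q=23
i=5: a=2 ⇒ p=485, q=66
(x₁, y₁) = (485, 66);  485² − 54·66² = 1 ✓

485 66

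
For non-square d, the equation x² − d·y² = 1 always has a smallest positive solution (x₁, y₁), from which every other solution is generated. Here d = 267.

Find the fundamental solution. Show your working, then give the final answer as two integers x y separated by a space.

d=267: √d = [16; 2,1,15,1,2,32] (ℓ=6, even), read p_5/q_5
i=0: a=16 ⇒ p=16, q=1
…
i=2: a=1 ⇒ p=49, q=3
i=3: a=15 ⇒ p=768, q=47
i=4: a=1 ⇒ p=817, q=50
i=5: a=2 ⇒ p=2402, q=147
→ (2402, 147).  Check: 2402²=5769604, 267·147²=5769603, difference 1.

2402 147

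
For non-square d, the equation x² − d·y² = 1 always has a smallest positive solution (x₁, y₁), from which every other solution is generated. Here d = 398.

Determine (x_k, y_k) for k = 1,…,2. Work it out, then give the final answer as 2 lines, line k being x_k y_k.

399 20
318401 15960

d=398: √d = [19; 1,18,1,38] (ℓ=4, even), read p_3/q_3
step 0: (19, 1)  from 19·(1,0) + (0,1)
…
step 2: (379, 19)  from 18·(20,1) + (19,1)
step 3: (399, 20)  from 1·(379,19) + (20,1)
fundamental: x₁=399, y₁=20  (since 159201 − 398·400 = 1)
(x_2, y_2) = (399·399 + 398·20·20, 399·20 + 20·399) = (318401, 15960)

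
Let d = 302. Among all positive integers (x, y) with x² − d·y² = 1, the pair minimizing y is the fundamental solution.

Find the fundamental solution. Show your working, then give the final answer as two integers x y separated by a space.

[17; 2,1,1,1,4,…,1,2,34] for √302; ℓ=16 ⇒ convergent index 15
i=0: a=17 ⇒ p=17, q=1
…
i=2: a=1 ⇒ p=52, q=3
i=3: a=1 ⇒ p=87, q=5
…
i=5: a=4 ⇒ p=643, q=37
…
i=7: a=1 ⇒ p=2068, q=119
i=8: a=16 ⇒ p=34513, q=1986
…
i=11: a=4 ⇒ p=467281, q=26889
i=12: a=1 ⇒ p=574956, q=33085
…
i=14: a=1 ⇒ p=1617193, q=93059
i=15: a=2 ⇒ p=4276623, q=246092
(x₁, y₁) = (4276623, 246092);  4276623² − 302·246092² = 1 ✓

4276623 246092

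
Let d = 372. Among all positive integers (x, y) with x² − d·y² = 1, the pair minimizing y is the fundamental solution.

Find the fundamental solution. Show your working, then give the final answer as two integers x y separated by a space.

12151 630

[19; 3,2,12,2,3,38] for √372; ℓ=6 ⇒ convergent index 5
i=0: a=19 ⇒ p=19, q=1
i=1: a=3 ⇒ p=58, q=3
…
i=3: a=12 ⇒ p=1678, q=87
i=4: a=2 ⇒ p=3491, q=181
i=5: a=3 ⇒ p=12151, q=630
fundamental: x₁=12151, y₁=630  (since 147646801 − 372·396900 = 1)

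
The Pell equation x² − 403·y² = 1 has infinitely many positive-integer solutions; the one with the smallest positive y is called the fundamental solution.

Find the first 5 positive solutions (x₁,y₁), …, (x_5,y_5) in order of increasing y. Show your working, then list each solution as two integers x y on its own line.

669878 33369
897473069767 44706317964
1202394930058086974 59895557730143415
1610915821914004898868577 80245432842261314788776
2158234137903017152358511160238 107509300122956754498421235241

[20; 13,2,1,3,1,3,1,2,13,40] for √403; ℓ=10 ⇒ convergent index 9
k=0  a_k=20  p_k/q_k = 20/1
…
k=2  a_k=2  p_k/q_k = 542/27
k=3  a_k=1  p_k/q_k = 803/40
k=4  a_k=3  p_k/q_k = 2951/147
k=5  a_k=1  p_k/q_k = 3754/187
…
k=7  a_k=1  p_k/q_k = 17967/895
k=8  a_k=2  p_k/q_k = 50147/2498
k=9  a_k=13  p_k/q_k = 669878/33369
fundamental: x₁=669878, y₁=33369  (since 448736534884 − 403·1113490161 = 1)
(x_2, y_2) = (669878·669878 + 403·33369·33369, 669878·33369 + 33369·669878) = (897473069767, 44706317964)
(x_3, y_3) = (669878·897473069767 + 403·33369·44706317964, 669878·44706317964 + 33369·897473069767) = (1202394930058086974, 59895557730143415)
(x_4, y_4) = (669878·1202394930058086974 + 403·33369·59895557730143415, 669878·59895557730143415 + 33369·1202394930058086974) = (1610915821914004898868577, 80245432842261314788776)
(x_5, y_5) = (669878·1610915821914004898868577 + 403·33369·80245432842261314788776, 669878·80245432842261314788776 + 33369·1610915821914004898868577) = (2158234137903017152358511160238, 107509300122956754498421235241)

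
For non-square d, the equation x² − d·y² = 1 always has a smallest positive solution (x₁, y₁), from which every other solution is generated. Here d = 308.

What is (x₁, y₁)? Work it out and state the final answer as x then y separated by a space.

351 20

[17; 1,1,4,1,1,34] for √308; ℓ=6 ⇒ convergent index 5
k=0  a_k=17  p_k/q_k = 17/1
k=1  a_k=1  p_k/q_k = 18/1
k=2  a_k=1  p_k/q_k = 35/2
…
k=4  a_k=1  p_k/q_k = 193/11
k=5  a_k=1  p_k/q_k = 351/20
(x₁, y₁) = (351, 20);  351² − 308·20² = 1 ✓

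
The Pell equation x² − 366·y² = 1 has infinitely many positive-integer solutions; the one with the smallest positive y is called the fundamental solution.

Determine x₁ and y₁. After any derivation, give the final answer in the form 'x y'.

907925 47458

√366 → a₀=19, period (7,1,1,1,2,12,2,1,1,1,7,38); ℓ=12 even so k=11
k=0  a_k=19  p_k/q_k = 19/1
…
k=2  a_k=1  p_k/q_k = 153/8
…
k=8  a_k=1  p_k/q_k = 44499/2326
k=9  a_k=1  p_k/q_k = 74554/3897
k=10  a_k=1  p_k/q_k = 119053/6223
k=11  a_k=7  p_k/q_k = 907925/47458
fundamental: x₁=907925, y₁=47458  (since 824327805625 − 366·2252261764 = 1)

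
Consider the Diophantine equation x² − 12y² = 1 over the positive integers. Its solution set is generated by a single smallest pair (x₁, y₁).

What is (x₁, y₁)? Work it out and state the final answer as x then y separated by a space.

√12 → a₀=3, period (2,6); ℓ=2 even so k=1
i=0: a=3 ⇒ p=3, q=1
i=1: a=2 ⇒ p=7, q=2
(x₁, y₁) = (7, 2);  7² − 12·2² = 1 ✓

7 2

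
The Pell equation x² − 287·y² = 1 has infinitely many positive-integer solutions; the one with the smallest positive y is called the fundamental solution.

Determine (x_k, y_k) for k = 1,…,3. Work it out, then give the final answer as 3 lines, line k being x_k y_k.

288 17
165887 9792
95550624 5640175

√287 = [16; 1,15,1,32, …], period ℓ=4 (even) → k=3
a_0=16:  p_0=16·1+0=16,  q_0=16·0+1=1
a_1=1:  p_1=1·16+1=17,  q_1=1·1+0=1
a_2=15:  p_2=15·17+16=271,  q_2=15·1+1=16
a_3=1:  p_3=1·271+17=288,  q_3=1·16+1=17
fundamental: x₁=288, y₁=17  (since 82944 − 287·289 = 1)
(x_2, y_2) = (288·288 + 287·17·17, 288·17 + 17·288) = (165887, 9792)
(x_3, y_3) = (288·165887 + 287·17·9792, 288·9792 + 17·165887) = (95550624, 5640175)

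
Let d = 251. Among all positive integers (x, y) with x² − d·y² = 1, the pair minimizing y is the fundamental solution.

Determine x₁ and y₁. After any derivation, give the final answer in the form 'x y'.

3674890 231957

√251 → a₀=15, period (1,5,2,1,2,…,5,1,30); ℓ=14 even so k=13
i=0: a=15 ⇒ p=15, q=1
…
i=3: a=2 ⇒ p=206, q=13
…
i=8: a=2 ⇒ p=61043, q=3853
i=9: a=2 ⇒ p=151649, q=9572
i=10: a=1 ⇒ p=212692, q=13425
i=11: a=2 ⇒ p=577033, q=36422
i=12: a=5 ⇒ p=3097857, q=195535
i=13: a=1 ⇒ p=3674890, q=231957
fundamental: x₁=3674890, y₁=231957  (since 13504816512100 − 251·53804049849 = 1)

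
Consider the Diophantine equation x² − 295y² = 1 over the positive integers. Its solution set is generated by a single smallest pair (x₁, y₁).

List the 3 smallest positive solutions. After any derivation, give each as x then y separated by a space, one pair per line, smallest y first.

√295 = [17; 5,1,2,3,2,6,2,3,2,1,5,34, …], period ℓ=12 (even) → k=11
a_0=17:  p_0=17·1+0=17,  q_0=17·0+1=1
…
a_4=3:  p_4=3·292+103=979,  q_4=3·17+6=57
a_5=2:  p_5=2·979+292=2250,  q_5=2·57+17=131
a_6=6:  p_6=6·2250+979=14479,  q_6=6·131+57=843
…
a_8=3:  p_8=3·31208+14479=108103,  q_8=3·1817+843=6294
…
a_10=1:  p_10=1·247414+108103=355517,  q_10=1·14405+6294=20699
a_11=5:  p_11=5·355517+247414=2024999,  q_11=5·20699+14405=117900
(x₁, y₁) = (2024999, 117900);  2024999² − 295·117900² = 1 ✓
(x_2, y_2) = (2024999·2024999 + 295·117900·117900, 2024999·117900 + 117900·2024999) = (8201241900001, 477494764200)
(x_3, y_3) = (2024999·8201241900001 + 295·117900·477494764200, 2024999·477494764200 + 117900·8201241900001) = (33215013292518224999, 1933852840020353700)

2024999 117900
8201241900001 477494764200
33215013292518224999 1933852840020353700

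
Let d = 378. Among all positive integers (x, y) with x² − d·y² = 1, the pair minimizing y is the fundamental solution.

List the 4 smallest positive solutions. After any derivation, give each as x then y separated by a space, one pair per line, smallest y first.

8749 450
153090001 7874100
2678768828749 137781001350
46873096812360001 2410891953748200

√378 → a₀=19, period (2,3,1,4,1,3,2,38); ℓ=8 even so k=7
i=0: a=19 ⇒ p=19, q=1
i=1: a=2 ⇒ p=39, q=2
…
i=5: a=1 ⇒ p=1011, q=52
i=6: a=3 ⇒ p=3869, q=199
i=7: a=2 ⇒ p=8749, q=450
(x₁, y₁) = (8749, 450);  8749² − 378·450² = 1 ✓
n=2: (8749,450)∘(8749,450) = (8749·8749+378·450·450, 8749·450+450·8749) = (153090001,7874100)
n=3: (153090001,7874100)∘(8749,450) = (8749·153090001+378·450·7874100, 8749·7874100+450·153090001) = (2678768828749,137781001350)
n=4: (2678768828749,137781001350)∘(8749,450) = (8749·2678768828749+378·450·137781001350, 8749·137781001350+450·2678768828749) = (46873096812360001,2410891953748200)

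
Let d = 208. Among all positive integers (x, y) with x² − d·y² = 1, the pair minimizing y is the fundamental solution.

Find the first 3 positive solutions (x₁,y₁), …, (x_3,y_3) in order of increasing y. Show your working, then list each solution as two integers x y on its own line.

649 45
842401 58410
1093435849 75816135

[14; 2,2,1,2,2,28] for √208; ℓ=6 ⇒ convergent index 5
i=0: a=14 ⇒ p=14, q=1
i=1: a=2 ⇒ p=29, q=2
…
i=4: a=2 ⇒ p=274, q=19
i=5: a=2 ⇒ p=649, q=45
fundamental: x₁=649, y₁=45  (since 421201 − 208·2025 = 1)
(649+45√208)^2 = 842401 + 58410√208
(649+45√208)^3 = 1093435849 + 75816135√208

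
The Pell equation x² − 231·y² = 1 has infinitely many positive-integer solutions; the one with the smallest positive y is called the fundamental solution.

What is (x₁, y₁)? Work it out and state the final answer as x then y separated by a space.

d=231: √d = [15; 5,30] (ℓ=2, even), read p_1/q_1
a_0=15:  p_0=15·1+0=15,  q_0=15·0+1=1
a_1=5:  p_1=5·15+1=76,  q_1=5·1+0=5
fundamental: x₁=76, y₁=5  (since 5776 − 231·25 = 1)

76 5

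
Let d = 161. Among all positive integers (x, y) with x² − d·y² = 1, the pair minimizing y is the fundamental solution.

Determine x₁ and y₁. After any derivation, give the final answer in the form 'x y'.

d=161: √d = [12; 1,2,4,1,2,1,4,2,1,24] (ℓ=10, even), read p_9/q_9
a_0=12:  p_0=12·1+0=12,  q_0=12·0+1=1
a_1=1:  p_1=1·12+1=13,  q_1=1·1+0=1
…
a_3=4:  p_3=4·38+13=165,  q_3=4·3+1=13
a_4=1:  p_4=1·165+38=203,  q_4=1·13+3=16
…
a_8=2:  p_8=2·3667+774=8108,  q_8=2·289+61=639
a_9=1:  p_9=1·8108+3667=11775,  q_9=1·639+289=928
→ (11775, 928).  Check: 11775²=138650625, 161·928²=138650624, difference 1.

11775 928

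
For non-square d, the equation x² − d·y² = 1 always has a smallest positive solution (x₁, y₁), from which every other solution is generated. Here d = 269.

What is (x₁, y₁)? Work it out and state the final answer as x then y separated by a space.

[16; 2,2,32] for √269; ℓ=3 ⇒ convergent index 5
i=0: a=16 ⇒ p=16, q=1
i=1: a=2 ⇒ p=33, q=2
i=2: a=2 ⇒ p=82, q=5
i=3: a=32 ⇒ p=2657, q=162
i=4: a=2 ⇒ p=5396, q=329
i=5: a=2 ⇒ p=13449, q=820
→ (13449, 820).  Check: 13449²=180875601, 269·820²=180875600, difference 1.

13449 820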